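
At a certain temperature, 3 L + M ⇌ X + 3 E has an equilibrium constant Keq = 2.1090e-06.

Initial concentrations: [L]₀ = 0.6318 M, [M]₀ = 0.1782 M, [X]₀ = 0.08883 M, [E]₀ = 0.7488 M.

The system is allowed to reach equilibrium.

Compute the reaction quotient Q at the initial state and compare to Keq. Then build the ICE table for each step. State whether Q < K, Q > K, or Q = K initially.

Q₀ = 0.8299 vs Keq = 2.1090e-06 ⇒ Q>K, reverse
Step 1:
                    L           M           X           E
  I            0.6318      0.1782     0.08883      0.7488
  C            0.2665     0.08883    -0.08883     -0.2665
  E            0.8983       0.267  3.6379e-06      0.4823
  solve Keq expr → x = -0.08883; check Q = 2.1090e-06

Q₀ = 0.8299; Q > K (proceeds reverse)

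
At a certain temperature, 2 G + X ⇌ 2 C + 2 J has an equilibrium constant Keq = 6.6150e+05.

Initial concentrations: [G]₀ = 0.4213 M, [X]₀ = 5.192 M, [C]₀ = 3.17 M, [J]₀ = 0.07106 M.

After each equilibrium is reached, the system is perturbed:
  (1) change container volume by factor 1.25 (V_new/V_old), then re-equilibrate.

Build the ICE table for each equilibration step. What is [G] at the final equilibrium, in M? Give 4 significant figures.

[G]_eq = 6.9557e-04 M

Q₀ = 0.05506 vs Keq = 6.6150e+05 ⇒ Q<K, forward
Step 1:
                  G         X         C         J
  Initial    0.4213     5.192      3.17   0.07106
  Change    -0.4203   -0.2102    0.4203    0.4203
  Equil   9.7185e-04     4.982      3.59    0.4914
  solve Keq expr → x = 0.2102; check Q = 6.6150e+05
Then change container volume by factor 1.25 (V_new/V_old).
Step 2:
                  G         X         C         J
  Initial 7.7748e-04     3.985     2.872    0.3931
  Change  -8.1912e-05 -4.0956e-05 8.1912e-05 8.1912e-05
  Equil   6.9557e-04     3.985     2.872    0.3932
  solve Keq expr → x = 4.0956e-05; check Q = 6.6150e+05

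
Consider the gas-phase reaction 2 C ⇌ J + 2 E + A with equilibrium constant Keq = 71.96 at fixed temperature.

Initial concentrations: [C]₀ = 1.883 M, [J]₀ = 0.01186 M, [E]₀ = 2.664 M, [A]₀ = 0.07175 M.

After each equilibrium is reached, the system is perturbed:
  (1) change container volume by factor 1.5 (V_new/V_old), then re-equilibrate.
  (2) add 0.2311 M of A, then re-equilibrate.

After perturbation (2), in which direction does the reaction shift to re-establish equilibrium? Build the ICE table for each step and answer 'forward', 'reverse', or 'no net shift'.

Q₀ = 0.001703 vs Keq = 71.96 ⇒ Q<K, forward
Step 1:
                  C         J         E         A
  init        1.883   0.01186     2.664   0.07175
  Δ          -1.496     0.748     1.496     0.748
  eq          0.387    0.7598      4.16    0.8197
  solve Keq expr → x = 0.748; check Q = 71.96
Then change container volume by factor 1.5 (V_new/V_old).
Step 2:
                  C         J         E         A
  init        0.258    0.5066     2.773    0.5465
  Δ        -0.06994   0.03497   0.06994   0.03497
  eq         0.1881    0.5415     2.843    0.5815
  solve Keq expr → x = 0.03497; check Q = 71.96
Then add 0.2311 M of A.
Step 3:
                  C         J         E         A
  init       0.1881    0.5415     2.843    0.8126
  Δ         0.02746  -0.01373  -0.02746  -0.01373
  eq         0.2155    0.5278     2.816    0.7988
  solve Keq expr → x = -0.01373; check Q = 71.96

Direction: reverse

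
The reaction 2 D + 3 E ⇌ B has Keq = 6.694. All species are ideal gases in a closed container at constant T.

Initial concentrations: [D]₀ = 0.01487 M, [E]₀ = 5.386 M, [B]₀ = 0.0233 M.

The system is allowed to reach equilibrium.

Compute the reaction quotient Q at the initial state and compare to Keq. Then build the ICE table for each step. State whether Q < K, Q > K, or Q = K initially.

Q₀ = 0.6744; Q < K (proceeds forward)

Q₀ = 0.6744 vs Keq = 6.694 ⇒ Q<K, forward
Step 1:
                   D          E          B
  I          0.01487      5.386     0.0233
  C        -0.009663   -0.01449   0.004831
  E         0.005207      5.372    0.02813
  solve Keq expr → x = 0.004831; check Q = 6.694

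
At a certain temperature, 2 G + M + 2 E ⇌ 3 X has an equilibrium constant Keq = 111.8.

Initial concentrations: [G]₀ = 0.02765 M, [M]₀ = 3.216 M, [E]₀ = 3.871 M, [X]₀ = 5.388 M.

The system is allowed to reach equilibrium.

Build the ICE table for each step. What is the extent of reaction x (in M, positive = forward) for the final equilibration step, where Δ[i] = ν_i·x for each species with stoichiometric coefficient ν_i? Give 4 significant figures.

x = -0.06356 M

Q₀ = 4246 vs Keq = 111.8 ⇒ Q>K, reverse
Step 1:
                  G         M         E         X
  init      0.02765     3.216     3.871     5.388
  Δ          0.1271   0.06356    0.1271   -0.1907
  eq         0.1548      3.28     3.998     5.197
  solve Keq expr → x = -0.06356; check Q = 111.8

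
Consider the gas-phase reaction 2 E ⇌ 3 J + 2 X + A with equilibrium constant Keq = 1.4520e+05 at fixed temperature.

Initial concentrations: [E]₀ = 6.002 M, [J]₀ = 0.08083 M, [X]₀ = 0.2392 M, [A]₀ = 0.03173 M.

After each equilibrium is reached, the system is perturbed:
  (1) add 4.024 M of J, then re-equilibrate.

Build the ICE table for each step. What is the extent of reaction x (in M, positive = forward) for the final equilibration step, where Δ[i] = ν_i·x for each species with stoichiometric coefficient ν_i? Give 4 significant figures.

Q₀ = 2.6614e-08 vs Keq = 1.4520e+05 ⇒ Q<K, forward
Step 1:
                  E         J         X         A
  Initial     6.002   0.08083    0.2392   0.03173
  Change     -5.423     8.134     5.423     2.711
  Equil      0.5794     8.215     5.662     2.743
  solve Keq expr → x = 2.711; check Q = 1.4520e+05
Then add 4.024 M of J.
Step 2:
                  E         J         X         A
  Initial    0.5794     12.24     5.662     2.743
  Change     0.3263   -0.4895   -0.3263   -0.1632
  Equil      0.9057     11.75     5.335      2.58
  solve Keq expr → x = -0.1632; check Q = 1.4520e+05

x = -0.1632 M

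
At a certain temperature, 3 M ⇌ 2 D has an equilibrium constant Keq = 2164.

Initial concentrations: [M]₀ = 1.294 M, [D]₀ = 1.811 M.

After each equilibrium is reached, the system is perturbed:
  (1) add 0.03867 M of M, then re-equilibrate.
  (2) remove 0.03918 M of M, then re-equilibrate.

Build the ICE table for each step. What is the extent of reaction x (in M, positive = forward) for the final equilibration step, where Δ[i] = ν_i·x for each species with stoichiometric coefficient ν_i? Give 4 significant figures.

Q₀ = 1.514 vs Keq = 2164 ⇒ Q<K, forward
Step 1:
                  M         D
  Initial     1.294     1.811
  Change     -1.149    0.7658
  Equil      0.1453     2.577
  solve Keq expr → x = 0.3829; check Q = 2164
Then add 0.03867 M of M.
Step 2:
                  M         D
  Initial     0.184     2.577
  Change   -0.03773   0.02515
  Equil      0.1463     2.602
  solve Keq expr → x = 0.01258; check Q = 2164
Then remove 0.03918 M of M.
Step 3:
                  M         D
  Initial    0.1071     2.602
  Change    0.03822  -0.02548
  Equil      0.1453     2.576
  solve Keq expr → x = -0.01274; check Q = 2164

x = -0.01274 M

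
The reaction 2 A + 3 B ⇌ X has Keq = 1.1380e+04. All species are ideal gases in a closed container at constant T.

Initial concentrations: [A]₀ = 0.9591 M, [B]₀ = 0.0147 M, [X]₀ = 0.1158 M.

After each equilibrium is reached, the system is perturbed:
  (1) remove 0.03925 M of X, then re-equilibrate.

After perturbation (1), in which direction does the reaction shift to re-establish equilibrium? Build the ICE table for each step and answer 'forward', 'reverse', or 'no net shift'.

Direction: forward

Q₀ = 3.9630e+04 vs Keq = 1.1380e+04 ⇒ Q>K, reverse
Step 1:
                   A          B          X
  Initial     0.9591     0.0147     0.1158
  Change    0.004899   0.007348  -0.002449
  Equil        0.964    0.02205     0.1134
  solve Keq expr → x = -0.002449; check Q = 1.1380e+04
Then remove 0.03925 M of X.
Step 2:
                   A          B          X
  Initial      0.964    0.02205     0.0741
  Change   -0.001872  -0.002808 9.3587e-04
  Equil       0.9621    0.01924    0.07504
  solve Keq expr → x = 9.3587e-04; check Q = 1.1380e+04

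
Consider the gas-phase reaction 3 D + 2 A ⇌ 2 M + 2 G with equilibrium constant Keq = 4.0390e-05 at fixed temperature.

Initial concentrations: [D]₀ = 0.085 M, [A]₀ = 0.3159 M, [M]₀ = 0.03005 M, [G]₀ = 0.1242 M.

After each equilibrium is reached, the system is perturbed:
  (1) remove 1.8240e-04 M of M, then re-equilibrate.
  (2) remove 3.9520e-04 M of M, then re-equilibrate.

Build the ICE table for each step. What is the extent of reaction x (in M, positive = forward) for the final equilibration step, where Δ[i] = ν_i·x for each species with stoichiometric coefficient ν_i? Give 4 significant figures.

Q₀ = 0.2273 vs Keq = 4.0390e-05 ⇒ Q>K, reverse
Step 1:
                   D          A          M          G
  I            0.085     0.3159    0.03005     0.1242
  C          0.04348    0.02899   -0.02899   -0.02899
  E           0.1285     0.3449    0.00106    0.09521
  solve Keq expr → x = -0.01449; check Q = 4.0390e-05
Then remove 1.8240e-04 M of M.
Step 2:
                   D          A          M          G
  I           0.1285     0.3449 8.7785e-04    0.09521
  C       -2.6494e-04 -1.7662e-04 1.7662e-04 1.7662e-04
  E           0.1282     0.3447   0.001054    0.09539
  solve Keq expr → x = 8.8312e-05; check Q = 4.0390e-05
Then remove 3.9520e-04 M of M.
Step 3:
                   D          A          M          G
  I           0.1282     0.3447 6.5928e-04    0.09539
  C       -5.7417e-04 -3.8278e-04 3.8278e-04 3.8278e-04
  E           0.1276     0.3443   0.001042    0.09577
  solve Keq expr → x = 1.9139e-04; check Q = 4.0390e-05

x = 1.9139e-04 M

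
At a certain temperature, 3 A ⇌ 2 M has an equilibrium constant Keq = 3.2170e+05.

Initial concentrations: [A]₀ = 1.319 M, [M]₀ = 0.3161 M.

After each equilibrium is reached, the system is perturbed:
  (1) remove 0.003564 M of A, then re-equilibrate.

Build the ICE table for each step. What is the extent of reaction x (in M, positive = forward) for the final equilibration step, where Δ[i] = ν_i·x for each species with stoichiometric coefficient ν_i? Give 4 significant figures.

x = -0.001181 M

Q₀ = 0.04354 vs Keq = 3.2170e+05 ⇒ Q<K, forward
Step 1:
                  A         M
  I           1.319    0.3161
  C          -1.303    0.8684
  E         0.01634     1.185
  solve Keq expr → x = 0.4342; check Q = 3.2170e+05
Then remove 0.003564 M of A.
Step 2:
                  A         M
  I         0.01277     1.185
  C        0.003542 -0.002362
  E         0.01632     1.182
  solve Keq expr → x = -0.001181; check Q = 3.2170e+05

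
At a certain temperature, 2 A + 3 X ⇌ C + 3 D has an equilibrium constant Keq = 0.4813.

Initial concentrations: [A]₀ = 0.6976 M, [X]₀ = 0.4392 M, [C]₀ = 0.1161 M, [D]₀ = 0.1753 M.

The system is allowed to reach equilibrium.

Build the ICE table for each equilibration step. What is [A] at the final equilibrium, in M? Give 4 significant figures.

[A]_eq = 0.6065 M

Q₀ = 0.01517 vs Keq = 0.4813 ⇒ Q<K, forward
Step 1:
                   A          X          C          D
  init        0.6976     0.4392     0.1161     0.1753
  Δ         -0.09108    -0.1366    0.04554     0.1366
  eq          0.6065     0.3026     0.1616     0.3119
  solve Keq expr → x = 0.04554; check Q = 0.4813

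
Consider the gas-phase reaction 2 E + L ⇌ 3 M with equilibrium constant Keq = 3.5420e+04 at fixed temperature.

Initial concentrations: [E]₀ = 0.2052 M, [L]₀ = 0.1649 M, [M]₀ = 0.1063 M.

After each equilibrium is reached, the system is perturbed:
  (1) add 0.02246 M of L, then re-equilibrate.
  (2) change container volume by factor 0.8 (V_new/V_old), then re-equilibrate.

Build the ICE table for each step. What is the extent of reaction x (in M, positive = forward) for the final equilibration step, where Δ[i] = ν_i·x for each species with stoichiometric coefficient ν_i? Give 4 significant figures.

x = 0 M

Q₀ = 0.173 vs Keq = 3.5420e+04 ⇒ Q<K, forward
Step 1:
                  E         L         M
  I          0.2052    0.1649    0.1063
  C         -0.1998   -0.0999    0.2997
  E        0.005392     0.065     0.406
  solve Keq expr → x = 0.0999; check Q = 3.5420e+04
Then add 0.02246 M of L.
Step 2:
                  E         L         M
  I        0.005392   0.08746     0.406
  C       -7.1562e-04 -3.5781e-04  0.001073
  E        0.004676    0.0871    0.4071
  solve Keq expr → x = 3.5781e-04; check Q = 3.5420e+04
Then change container volume by factor 0.8 (V_new/V_old).
Step 3:
                  E         L         M
  I        0.005845    0.1089    0.5089
  C               0         0         0
  E        0.005845    0.1089    0.5089
  solve Keq expr → x = 0; check Q = 3.5420e+04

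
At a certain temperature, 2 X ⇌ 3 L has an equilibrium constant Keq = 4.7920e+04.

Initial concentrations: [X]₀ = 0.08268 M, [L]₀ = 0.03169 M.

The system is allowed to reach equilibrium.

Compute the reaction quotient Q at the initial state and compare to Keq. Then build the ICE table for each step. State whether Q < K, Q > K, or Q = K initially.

Q₀ = 0.004655 vs Keq = 4.7920e+04 ⇒ Q<K, forward
Step 1:
                  X         L
  init      0.08268   0.03169
  Δ         -0.0824    0.1236
  eq      2.7955e-04    0.1553
  solve Keq expr → x = 0.0412; check Q = 4.7920e+04

Q₀ = 0.004655; Q < K (proceeds forward)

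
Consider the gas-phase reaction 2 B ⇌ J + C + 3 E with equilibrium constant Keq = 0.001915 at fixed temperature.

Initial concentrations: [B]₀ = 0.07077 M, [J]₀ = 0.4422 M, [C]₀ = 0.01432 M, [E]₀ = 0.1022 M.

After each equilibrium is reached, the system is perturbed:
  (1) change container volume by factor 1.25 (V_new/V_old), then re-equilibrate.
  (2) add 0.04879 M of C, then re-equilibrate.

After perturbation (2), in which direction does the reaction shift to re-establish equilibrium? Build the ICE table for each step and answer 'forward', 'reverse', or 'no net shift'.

Direction: reverse

Q₀ = 0.00135 vs Keq = 0.001915 ⇒ Q<K, forward
Step 1:
                  B         J         C         E
  I         0.07077    0.4422   0.01432    0.1022
  C       -0.003297  0.001649  0.001649  0.004946
  E         0.06747    0.4438   0.01597    0.1071
  solve Keq expr → x = 0.001649; check Q = 0.001915
Then change container volume by factor 1.25 (V_new/V_old).
Step 2:
                  B         J         C         E
  I         0.05398    0.3551   0.01277   0.08572
  C       -0.005306  0.002653  0.002653  0.007959
  E         0.04867    0.3577   0.01543   0.09368
  solve Keq expr → x = 0.002653; check Q = 0.001915
Then add 0.04879 M of C.
Step 3:
                  B         J         C         E
  I         0.04867    0.3577   0.06422   0.09368
  C         0.01423 -0.007114 -0.007114  -0.02134
  E          0.0629    0.3506    0.0571   0.07233
  solve Keq expr → x = -0.007114; check Q = 0.001915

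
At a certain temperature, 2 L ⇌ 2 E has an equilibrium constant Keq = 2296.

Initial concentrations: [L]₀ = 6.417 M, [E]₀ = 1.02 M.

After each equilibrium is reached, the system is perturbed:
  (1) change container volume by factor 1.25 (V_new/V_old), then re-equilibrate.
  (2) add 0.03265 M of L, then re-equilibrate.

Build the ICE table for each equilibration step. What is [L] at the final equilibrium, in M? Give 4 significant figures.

[L]_eq = 0.1223 M

Q₀ = 0.02527 vs Keq = 2296 ⇒ Q<K, forward
Step 1:
                   L          E
  init         6.417       1.02
  Δ           -6.265      6.265
  eq           0.152      7.285
  solve Keq expr → x = 3.132; check Q = 2296
Then change container volume by factor 1.25 (V_new/V_old).
Step 2:
                   L          E
  init        0.1216      5.828
  Δ                0          0
  eq          0.1216      5.828
  solve Keq expr → x = 0; check Q = 2296
Then add 0.03265 M of L.
Step 3:
                   L          E
  init        0.1543      5.828
  Δ         -0.03198    0.03198
  eq          0.1223       5.86
  solve Keq expr → x = 0.01599; check Q = 2296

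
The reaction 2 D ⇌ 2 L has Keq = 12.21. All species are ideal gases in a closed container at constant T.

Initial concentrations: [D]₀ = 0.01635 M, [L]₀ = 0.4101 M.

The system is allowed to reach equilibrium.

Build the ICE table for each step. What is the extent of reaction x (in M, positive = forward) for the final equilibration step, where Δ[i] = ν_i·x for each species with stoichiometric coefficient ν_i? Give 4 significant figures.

x = -0.03927 M

Q₀ = 629.1 vs Keq = 12.21 ⇒ Q>K, reverse
Step 1:
                  D         L
  I         0.01635    0.4101
  C         0.07854  -0.07854
  E         0.09489    0.3316
  solve Keq expr → x = -0.03927; check Q = 12.21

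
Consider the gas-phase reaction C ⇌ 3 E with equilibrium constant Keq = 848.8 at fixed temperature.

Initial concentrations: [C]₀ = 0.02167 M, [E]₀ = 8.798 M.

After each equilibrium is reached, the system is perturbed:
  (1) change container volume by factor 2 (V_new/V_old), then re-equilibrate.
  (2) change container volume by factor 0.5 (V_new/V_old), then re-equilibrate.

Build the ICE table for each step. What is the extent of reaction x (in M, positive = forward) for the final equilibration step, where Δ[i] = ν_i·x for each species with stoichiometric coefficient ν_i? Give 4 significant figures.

x = -0.3098 M

Q₀ = 3.1426e+04 vs Keq = 848.8 ⇒ Q>K, reverse
Step 1:
                  C         E
  I         0.02167     8.798
  C          0.4595    -1.379
  E          0.4812     7.419
  solve Keq expr → x = -0.4595; check Q = 848.8
Then change container volume by factor 2 (V_new/V_old).
Step 2:
                  C         E
  I          0.2406      3.71
  C         -0.1549    0.4647
  E          0.0857     4.174
  solve Keq expr → x = 0.1549; check Q = 848.8
Then change container volume by factor 0.5 (V_new/V_old).
Step 3:
                  C         E
  I          0.1714     8.349
  C          0.3098   -0.9294
  E          0.4812     7.419
  solve Keq expr → x = -0.3098; check Q = 848.8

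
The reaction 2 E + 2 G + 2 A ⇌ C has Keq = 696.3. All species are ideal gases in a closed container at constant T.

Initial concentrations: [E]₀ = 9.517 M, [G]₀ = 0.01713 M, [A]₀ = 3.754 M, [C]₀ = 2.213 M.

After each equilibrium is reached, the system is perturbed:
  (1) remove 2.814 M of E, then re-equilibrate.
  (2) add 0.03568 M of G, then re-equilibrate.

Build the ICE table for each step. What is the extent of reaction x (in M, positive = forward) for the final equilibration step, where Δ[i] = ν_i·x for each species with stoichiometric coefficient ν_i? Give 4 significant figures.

x = 0.01782 M

Q₀ = 5.909 vs Keq = 696.3 ⇒ Q<K, forward
Step 1:
                  E         G         A         C
  I           9.517   0.01713     3.754     2.213
  C        -0.01554  -0.01554  -0.01554   0.00777
  E           9.501   0.00159     3.738     2.221
  solve Keq expr → x = 0.00777; check Q = 696.3
Then remove 2.814 M of E.
Step 2:
                  E         G         A         C
  I           6.687   0.00159     3.738     2.221
  C       6.6821e-04 6.6821e-04 6.6821e-04 -3.3411e-04
  E           6.688  0.002258     3.739      2.22
  solve Keq expr → x = -3.3411e-04; check Q = 696.3
Then add 0.03568 M of G.
Step 3:
                  E         G         A         C
  I           6.688   0.03794     3.739      2.22
  C        -0.03564  -0.03564  -0.03564   0.01782
  E           6.652  0.002301     3.703     2.238
  solve Keq expr → x = 0.01782; check Q = 696.3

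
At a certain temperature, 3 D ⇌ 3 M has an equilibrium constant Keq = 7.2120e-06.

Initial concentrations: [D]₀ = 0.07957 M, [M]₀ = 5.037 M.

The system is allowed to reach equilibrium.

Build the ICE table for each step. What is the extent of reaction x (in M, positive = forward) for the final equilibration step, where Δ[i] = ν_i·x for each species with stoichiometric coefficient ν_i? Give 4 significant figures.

Q₀ = 2.5367e+05 vs Keq = 7.2120e-06 ⇒ Q>K, reverse
Step 1:
                    D           M
  I           0.07957       5.037
  C              4.94       -4.94
  E              5.02     0.09698
  solve Keq expr → x = -1.647; check Q = 7.2120e-06

x = -1.647 M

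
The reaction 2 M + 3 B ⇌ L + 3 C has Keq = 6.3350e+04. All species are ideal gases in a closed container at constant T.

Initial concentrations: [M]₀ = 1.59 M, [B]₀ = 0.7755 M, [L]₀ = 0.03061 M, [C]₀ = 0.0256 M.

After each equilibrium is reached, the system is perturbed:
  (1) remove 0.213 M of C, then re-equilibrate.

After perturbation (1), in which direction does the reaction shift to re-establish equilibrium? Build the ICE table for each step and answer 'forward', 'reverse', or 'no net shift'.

Q₀ = 4.3556e-07 vs Keq = 6.3350e+04 ⇒ Q<K, forward
Step 1:
                  M         B         L         C
  I            1.59    0.7755   0.03061    0.0256
  C         -0.5088   -0.7631    0.2544    0.7631
  E           1.081   0.01236     0.285    0.7887
  solve Keq expr → x = 0.2544; check Q = 6.3350e+04
Then remove 0.213 M of C.
Step 2:
                  M         B         L         C
  I           1.081   0.01236     0.285    0.5757
  C       -0.002175 -0.003263  0.001088  0.003263
  E           1.079  0.009097    0.2861     0.579
  solve Keq expr → x = 0.001088; check Q = 6.3350e+04

Direction: forward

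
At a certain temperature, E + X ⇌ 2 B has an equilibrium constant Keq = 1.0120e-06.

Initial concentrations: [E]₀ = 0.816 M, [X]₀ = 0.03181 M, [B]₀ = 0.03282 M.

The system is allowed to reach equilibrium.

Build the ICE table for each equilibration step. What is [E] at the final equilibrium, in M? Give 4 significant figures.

Q₀ = 0.0415 vs Keq = 1.0120e-06 ⇒ Q>K, reverse
Step 1:
                    E           X           B
  I             0.816     0.03181     0.03282
  C           0.01631     0.01631    -0.03262
  E            0.8323     0.04812  2.0132e-04
  solve Keq expr → x = -0.01631; check Q = 1.0120e-06

[E]_eq = 0.8323 M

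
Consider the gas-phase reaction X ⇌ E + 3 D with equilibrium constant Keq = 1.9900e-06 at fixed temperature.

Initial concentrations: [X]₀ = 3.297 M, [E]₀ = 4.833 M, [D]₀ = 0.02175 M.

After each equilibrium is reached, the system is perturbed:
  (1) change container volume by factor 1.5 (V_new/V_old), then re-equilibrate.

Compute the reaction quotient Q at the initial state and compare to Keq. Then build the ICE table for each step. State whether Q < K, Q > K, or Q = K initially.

Q₀ = 1.5083e-05 vs Keq = 1.9900e-06 ⇒ Q>K, reverse
Step 1:
                    X           E           D
  Initial       3.297       4.833     0.02175
  Change     0.003557   -0.003557    -0.01067
  Equil         3.301       4.829     0.01108
  solve Keq expr → x = -0.003557; check Q = 1.9900e-06
Then change container volume by factor 1.5 (V_new/V_old).
Step 2:
                    X           E           D
  Initial         2.2        3.22    0.007386
  Change     -0.00123     0.00123     0.00369
  Equil         2.199       3.221     0.01108
  solve Keq expr → x = 0.00123; check Q = 1.9900e-06

Q₀ = 1.5083e-05; Q > K (proceeds reverse)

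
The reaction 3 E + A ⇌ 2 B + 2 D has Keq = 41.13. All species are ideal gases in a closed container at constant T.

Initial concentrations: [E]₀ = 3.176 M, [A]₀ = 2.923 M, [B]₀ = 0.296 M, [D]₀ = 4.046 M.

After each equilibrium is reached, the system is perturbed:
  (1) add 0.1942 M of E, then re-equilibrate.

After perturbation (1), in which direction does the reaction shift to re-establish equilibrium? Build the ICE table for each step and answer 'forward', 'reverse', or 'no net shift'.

Q₀ = 0.01532 vs Keq = 41.13 ⇒ Q<K, forward
Step 1:
                  E         A         B         D
  init        3.176     2.923     0.296     4.046
  Δ          -2.171   -0.7238     1.448     1.448
  eq          1.005     2.199     1.744     5.494
  solve Keq expr → x = 0.7238; check Q = 41.13
Then add 0.1942 M of E.
Step 2:
                  E         A         B         D
  init        1.199     2.199     1.744     5.494
  Δ         -0.1395  -0.04651   0.09303   0.09303
  eq          1.059     2.153     1.837     5.587
  solve Keq expr → x = 0.04651; check Q = 41.13

Direction: forward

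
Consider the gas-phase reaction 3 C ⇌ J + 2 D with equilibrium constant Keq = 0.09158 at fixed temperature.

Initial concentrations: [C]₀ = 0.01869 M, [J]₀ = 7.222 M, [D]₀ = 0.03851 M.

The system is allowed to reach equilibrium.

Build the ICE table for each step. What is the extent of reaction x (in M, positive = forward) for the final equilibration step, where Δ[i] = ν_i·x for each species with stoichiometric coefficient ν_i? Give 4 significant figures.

Q₀ = 1641 vs Keq = 0.09158 ⇒ Q>K, reverse
Step 1:
                  C         J         D
  Initial   0.01869     7.222   0.03851
  Change    0.05442  -0.01814  -0.03628
  Equil     0.07311     7.204  0.002229
  solve Keq expr → x = -0.01814; check Q = 0.09158

x = -0.01814 M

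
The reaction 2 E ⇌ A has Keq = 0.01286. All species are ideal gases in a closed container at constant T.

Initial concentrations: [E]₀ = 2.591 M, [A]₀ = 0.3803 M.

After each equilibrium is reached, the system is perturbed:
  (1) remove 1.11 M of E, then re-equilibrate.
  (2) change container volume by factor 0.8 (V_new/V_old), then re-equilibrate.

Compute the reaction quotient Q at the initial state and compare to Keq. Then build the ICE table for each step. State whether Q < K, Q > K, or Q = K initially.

Q₀ = 0.05665; Q > K (proceeds reverse)

Q₀ = 0.05665 vs Keq = 0.01286 ⇒ Q>K, reverse
Step 1:
                   E          A
  Initial      2.591     0.3803
  Change      0.5128    -0.2564
  Equil        3.104     0.1239
  solve Keq expr → x = -0.2564; check Q = 0.01286
Then remove 1.11 M of E.
Step 2:
                   E          A
  Initial      1.994     0.1239
  Change      0.1316    -0.0658
  Equil        2.125    0.05809
  solve Keq expr → x = -0.0658; check Q = 0.01286
Then change container volume by factor 0.8 (V_new/V_old).
Step 3:
                   E          A
  Initial      2.657    0.07262
  Change    -0.03197    0.01598
  Equil        2.625     0.0886
  solve Keq expr → x = 0.01598; check Q = 0.01286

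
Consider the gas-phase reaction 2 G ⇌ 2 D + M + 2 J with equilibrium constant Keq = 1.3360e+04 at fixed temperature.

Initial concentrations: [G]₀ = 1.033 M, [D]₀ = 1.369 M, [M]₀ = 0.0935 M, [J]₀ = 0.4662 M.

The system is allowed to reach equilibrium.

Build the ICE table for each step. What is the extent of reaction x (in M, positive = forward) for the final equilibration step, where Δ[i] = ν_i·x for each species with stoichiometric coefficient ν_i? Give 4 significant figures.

Q₀ = 0.03569 vs Keq = 1.3360e+04 ⇒ Q<K, forward
Step 1:
                   G          D          M          J
  init         1.033      1.369     0.0935     0.4662
  Δ            -1.01       1.01     0.5048       1.01
  eq         0.02349      2.379     0.5983      1.476
  solve Keq expr → x = 0.5048; check Q = 1.3360e+04

x = 0.5048 M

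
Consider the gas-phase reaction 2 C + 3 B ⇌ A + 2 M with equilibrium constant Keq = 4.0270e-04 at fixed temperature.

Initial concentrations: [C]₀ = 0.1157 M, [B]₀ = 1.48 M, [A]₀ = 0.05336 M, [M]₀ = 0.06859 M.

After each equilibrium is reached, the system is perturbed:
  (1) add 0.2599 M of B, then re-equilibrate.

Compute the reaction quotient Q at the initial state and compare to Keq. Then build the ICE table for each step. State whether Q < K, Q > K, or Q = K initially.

Q₀ = 0.005785 vs Keq = 4.0270e-04 ⇒ Q>K, reverse
Step 1:
                   C          B          A          M
  I           0.1157       1.48    0.05336    0.06859
  C          0.03725    0.05587   -0.01862   -0.03725
  E           0.1529      1.536    0.03474    0.03134
  solve Keq expr → x = -0.01862; check Q = 4.0270e-04
Then add 0.2599 M of B.
Step 2:
                   C          B          A          M
  I           0.1529      1.796    0.03474    0.03134
  C         -0.00529  -0.007936   0.002645    0.00529
  E           0.1477      1.788    0.03738    0.03663
  solve Keq expr → x = 0.002645; check Q = 4.0270e-04

Q₀ = 0.005785; Q > K (proceeds reverse)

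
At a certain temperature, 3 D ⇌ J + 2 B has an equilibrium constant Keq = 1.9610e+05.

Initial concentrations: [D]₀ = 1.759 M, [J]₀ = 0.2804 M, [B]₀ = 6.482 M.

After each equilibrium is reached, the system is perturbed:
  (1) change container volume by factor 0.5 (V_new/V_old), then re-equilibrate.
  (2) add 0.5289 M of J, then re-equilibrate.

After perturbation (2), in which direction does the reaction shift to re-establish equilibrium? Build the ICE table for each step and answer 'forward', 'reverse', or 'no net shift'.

Direction: reverse

Q₀ = 2.165 vs Keq = 1.9610e+05 ⇒ Q<K, forward
Step 1:
                  D         J         B
  Initial     1.759    0.2804     6.482
  Change     -1.696    0.5653     1.131
  Equil     0.06299    0.8457     7.613
  solve Keq expr → x = 0.5653; check Q = 1.9610e+05
Then change container volume by factor 0.5 (V_new/V_old).
Step 2:
                  D         J         B
  Initial     0.126     1.691     15.23
  Change          0         0         0
  Equil       0.126     1.691     15.23
  solve Keq expr → x = 0; check Q = 1.9610e+05
Then add 0.5289 M of J.
Step 3:
                  D         J         B
  Initial     0.126      2.22     15.23
  Change    0.01183 -0.003943 -0.007887
  Equil      0.1378     2.216     15.22
  solve Keq expr → x = -0.003943; check Q = 1.9610e+05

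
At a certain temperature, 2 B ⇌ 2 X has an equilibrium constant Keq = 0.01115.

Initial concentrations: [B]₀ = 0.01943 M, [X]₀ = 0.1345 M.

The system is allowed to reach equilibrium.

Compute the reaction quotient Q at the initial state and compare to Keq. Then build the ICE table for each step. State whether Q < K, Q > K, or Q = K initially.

Q₀ = 47.92 vs Keq = 0.01115 ⇒ Q>K, reverse
Step 1:
                   B          X
  I          0.01943     0.1345
  C           0.1198    -0.1198
  E           0.1392     0.0147
  solve Keq expr → x = -0.0599; check Q = 0.01115

Q₀ = 47.92; Q > K (proceeds reverse)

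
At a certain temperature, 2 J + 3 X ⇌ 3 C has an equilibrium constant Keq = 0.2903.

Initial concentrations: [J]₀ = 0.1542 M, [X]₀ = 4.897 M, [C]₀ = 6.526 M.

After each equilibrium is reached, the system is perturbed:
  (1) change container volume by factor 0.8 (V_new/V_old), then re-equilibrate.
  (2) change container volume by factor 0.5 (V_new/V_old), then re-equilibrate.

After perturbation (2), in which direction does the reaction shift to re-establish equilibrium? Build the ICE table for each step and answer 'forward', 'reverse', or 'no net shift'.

Direction: forward

Q₀ = 99.54 vs Keq = 0.2903 ⇒ Q>K, reverse
Step 1:
                    J           X           C
  Initial      0.1542       4.897       6.526
  Change        1.069       1.603      -1.603
  Equil         1.223         6.5       4.923
  solve Keq expr → x = -0.5345; check Q = 0.2903
Then change container volume by factor 0.8 (V_new/V_old).
Step 2:
                    J           X           C
  Initial       1.529       8.125       6.153
  Change      -0.1675     -0.2512      0.2512
  Equil         1.361       7.874       6.405
  solve Keq expr → x = 0.08374; check Q = 0.2903
Then change container volume by factor 0.5 (V_new/V_old).
Step 3:
                    J           X           C
  Initial       2.723       15.75       12.81
  Change      -0.9082      -1.362       1.362
  Equil         1.815       14.39       14.17
  solve Keq expr → x = 0.4541; check Q = 0.2903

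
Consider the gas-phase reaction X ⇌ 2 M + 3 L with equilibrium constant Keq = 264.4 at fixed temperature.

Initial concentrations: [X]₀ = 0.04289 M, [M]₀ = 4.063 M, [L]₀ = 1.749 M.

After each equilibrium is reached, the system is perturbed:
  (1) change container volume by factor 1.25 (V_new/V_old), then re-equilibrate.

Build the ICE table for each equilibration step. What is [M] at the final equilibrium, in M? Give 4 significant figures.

Q₀ = 2059 vs Keq = 264.4 ⇒ Q>K, reverse
Step 1:
                   X          M          L
  init       0.04289      4.063      1.749
  Δ           0.1131    -0.2262    -0.3393
  eq           0.156      3.837       1.41
  solve Keq expr → x = -0.1131; check Q = 264.4
Then change container volume by factor 1.25 (V_new/V_old).
Step 2:
                   X          M          L
  init        0.1248      3.069      1.128
  Δ         -0.04729    0.09458     0.1419
  eq          0.0775      3.164       1.27
  solve Keq expr → x = 0.04729; check Q = 264.4

[M]_eq = 3.164 M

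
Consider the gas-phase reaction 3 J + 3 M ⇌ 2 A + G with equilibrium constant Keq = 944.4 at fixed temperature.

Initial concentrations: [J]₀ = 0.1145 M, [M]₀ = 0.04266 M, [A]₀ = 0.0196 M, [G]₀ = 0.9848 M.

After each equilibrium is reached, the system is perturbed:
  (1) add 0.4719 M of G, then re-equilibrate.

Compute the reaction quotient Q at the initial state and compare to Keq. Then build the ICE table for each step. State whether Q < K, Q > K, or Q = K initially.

Q₀ = 3246 vs Keq = 944.4 ⇒ Q>K, reverse
Step 1:
                   J          M          A          G
  Initial     0.1145    0.04266     0.0196     0.9848
  Change    0.007312   0.007312  -0.004875  -0.002437
  Equil       0.1218    0.04997    0.01473     0.9824
  solve Keq expr → x = -0.002437; check Q = 944.4
Then add 0.4719 M of G.
Step 2:
                   J          M          A          G
  Initial     0.1218    0.04997    0.01473      1.454
  Change    0.002195   0.002195  -0.001463 -7.3152e-04
  Equil        0.124    0.05217    0.01326      1.454
  solve Keq expr → x = -7.3152e-04; check Q = 944.4

Q₀ = 3246; Q > K (proceeds reverse)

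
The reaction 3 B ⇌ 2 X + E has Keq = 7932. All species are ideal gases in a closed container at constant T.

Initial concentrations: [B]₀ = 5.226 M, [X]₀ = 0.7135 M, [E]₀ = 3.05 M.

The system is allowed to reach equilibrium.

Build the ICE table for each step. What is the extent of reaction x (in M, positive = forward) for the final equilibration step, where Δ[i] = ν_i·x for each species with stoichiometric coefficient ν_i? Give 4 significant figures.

Q₀ = 0.01088 vs Keq = 7932 ⇒ Q<K, forward
Step 1:
                   B          X          E
  I            5.226     0.7135       3.05
  C           -5.012      3.341      1.671
  E           0.2139      4.055      4.721
  solve Keq expr → x = 1.671; check Q = 7932

x = 1.671 M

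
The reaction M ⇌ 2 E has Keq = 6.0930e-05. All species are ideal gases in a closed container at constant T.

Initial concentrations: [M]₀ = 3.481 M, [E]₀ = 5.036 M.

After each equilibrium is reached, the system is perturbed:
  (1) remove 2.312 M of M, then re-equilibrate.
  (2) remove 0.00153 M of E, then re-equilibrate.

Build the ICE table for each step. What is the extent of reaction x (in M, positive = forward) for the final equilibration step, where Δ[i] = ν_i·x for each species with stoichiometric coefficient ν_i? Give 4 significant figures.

x = 7.6422e-04 M

Q₀ = 7.286 vs Keq = 6.0930e-05 ⇒ Q>K, reverse
Step 1:
                    M           E
  init          3.481       5.036
  Δ             2.508      -5.017
  eq            5.989      0.0191
  solve Keq expr → x = -2.508; check Q = 6.0930e-05
Then remove 2.312 M of M.
Step 2:
                    M           E
  init          3.677      0.0191
  Δ          0.002065    -0.00413
  eq             3.68     0.01497
  solve Keq expr → x = -0.002065; check Q = 6.0930e-05
Then remove 0.00153 M of E.
Step 3:
                    M           E
  init           3.68     0.01344
  Δ       -7.6422e-04    0.001528
  eq            3.679     0.01497
  solve Keq expr → x = 7.6422e-04; check Q = 6.0930e-05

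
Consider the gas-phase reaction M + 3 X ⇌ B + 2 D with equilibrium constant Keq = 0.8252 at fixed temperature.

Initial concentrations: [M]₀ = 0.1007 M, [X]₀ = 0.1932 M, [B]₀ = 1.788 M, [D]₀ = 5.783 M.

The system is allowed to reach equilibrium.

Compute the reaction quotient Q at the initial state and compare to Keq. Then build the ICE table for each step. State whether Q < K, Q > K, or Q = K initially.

Q₀ = 8.2342e+04 vs Keq = 0.8252 ⇒ Q>K, reverse
Step 1:
                   M          X          B          D
  Initial     0.1007     0.1932      1.788      5.783
  Change      0.8445      2.534    -0.8445     -1.689
  Equil       0.9452      2.727     0.9435      4.094
  solve Keq expr → x = -0.8445; check Q = 0.8252

Q₀ = 8.2342e+04; Q > K (proceeds reverse)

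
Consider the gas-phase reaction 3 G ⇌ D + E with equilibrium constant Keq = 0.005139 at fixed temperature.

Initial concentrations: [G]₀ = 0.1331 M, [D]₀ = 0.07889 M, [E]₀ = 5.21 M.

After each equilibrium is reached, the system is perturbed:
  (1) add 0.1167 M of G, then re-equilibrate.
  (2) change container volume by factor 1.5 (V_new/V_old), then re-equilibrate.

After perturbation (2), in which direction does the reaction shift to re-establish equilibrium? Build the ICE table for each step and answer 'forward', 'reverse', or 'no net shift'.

Q₀ = 174.3 vs Keq = 0.005139 ⇒ Q>K, reverse
Step 1:
                    G           D           E
  I            0.1331     0.07889        5.21
  C            0.2365    -0.07884    -0.07884
  E            0.3696  5.0574e-05       5.131
  solve Keq expr → x = -0.07884; check Q = 0.005139
Then add 0.1167 M of G.
Step 2:
                    G           D           E
  I            0.4863  5.0574e-05       5.131
  C       -1.9344e-04  6.4480e-05  6.4480e-05
  E            0.4861  1.1505e-04       5.131
  solve Keq expr → x = 6.4480e-05; check Q = 0.005139
Then change container volume by factor 1.5 (V_new/V_old).
Step 3:
                    G           D           E
  I            0.3241  7.6703e-05       3.421
  C        7.6593e-05 -2.5531e-05 -2.5531e-05
  E            0.3242  5.1172e-05       3.421
  solve Keq expr → x = -2.5531e-05; check Q = 0.005139

Direction: reverse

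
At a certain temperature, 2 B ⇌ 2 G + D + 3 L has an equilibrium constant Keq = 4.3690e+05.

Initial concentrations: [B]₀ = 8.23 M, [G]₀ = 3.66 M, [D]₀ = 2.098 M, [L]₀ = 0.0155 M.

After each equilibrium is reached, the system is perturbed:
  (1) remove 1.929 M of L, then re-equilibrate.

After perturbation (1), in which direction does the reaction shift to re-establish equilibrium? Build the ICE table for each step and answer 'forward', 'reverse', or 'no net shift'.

Direction: forward

Q₀ = 1.5451e-06 vs Keq = 4.3690e+05 ⇒ Q<K, forward
Step 1:
                    B           G           D           L
  init           8.23        3.66       2.098      0.0155
  Δ            -6.951       6.951       3.476       10.43
  eq            1.279       10.61       5.574       10.44
  solve Keq expr → x = 3.476; check Q = 4.3690e+05
Then remove 1.929 M of L.
Step 2:
                    B           G           D           L
  init          1.279       10.61       5.574       8.513
  Δ           -0.2425      0.2425      0.1212      0.3637
  eq            1.036       10.85       5.695       8.877
  solve Keq expr → x = 0.1212; check Q = 4.3690e+05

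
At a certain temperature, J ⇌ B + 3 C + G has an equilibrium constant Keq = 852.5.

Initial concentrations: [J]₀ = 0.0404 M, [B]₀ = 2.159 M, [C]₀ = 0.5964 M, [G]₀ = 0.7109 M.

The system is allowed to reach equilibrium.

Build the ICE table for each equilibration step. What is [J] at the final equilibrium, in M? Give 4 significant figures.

Q₀ = 8.059 vs Keq = 852.5 ⇒ Q<K, forward
Step 1:
                  J         B         C         G
  init       0.0404     2.159    0.5964    0.7109
  Δ        -0.03969   0.03969    0.1191   0.03969
  eq      7.0901e-04     2.199    0.7155    0.7506
  solve Keq expr → x = 0.03969; check Q = 852.5

[J]_eq = 7.0901e-04 M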